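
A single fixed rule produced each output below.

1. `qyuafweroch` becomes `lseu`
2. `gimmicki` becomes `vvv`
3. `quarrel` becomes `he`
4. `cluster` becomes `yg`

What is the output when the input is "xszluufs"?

In each case the input is transformed by: keep one character in every 3, starting at position 2 (positions 2nd, 5th, 8th, ...), then shift every letter 13 places forward in the alphabet (wrapping around) — i.e. ROT13.
Starting from "xszluufs": after the first operation, "sus"; after the second, "fhf".

fhf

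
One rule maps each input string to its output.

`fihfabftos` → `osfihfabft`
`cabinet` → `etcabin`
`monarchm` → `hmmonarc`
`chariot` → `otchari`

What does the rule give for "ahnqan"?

anahnq

Rule — move the last 2 characters to the front (rotate right by 2).
Applying that to "ahnqan" gives "anahnq".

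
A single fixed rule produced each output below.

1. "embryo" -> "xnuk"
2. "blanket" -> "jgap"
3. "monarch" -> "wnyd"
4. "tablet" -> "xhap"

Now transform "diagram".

cnwi

Looking at the pairs, the operation is to shift every letter 4 places backward in the alphabet (wrapping around), then keep only the last 4 characters.
On "diagram": the first step gives "zewcnwi", and the second then gives "cnwi".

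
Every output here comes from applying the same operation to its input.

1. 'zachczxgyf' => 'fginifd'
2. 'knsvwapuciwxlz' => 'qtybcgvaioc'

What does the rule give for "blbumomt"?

The transformation: shift every letter 6 places forward in the alphabet (wrapping around), then delete the last 3 characters.
Applying both steps to "blbumomt": "hrhasusz", then "hrhas".
(Check on "zachczxgyf": → "fginifdmel" → "fginifd" ✓)

hrhas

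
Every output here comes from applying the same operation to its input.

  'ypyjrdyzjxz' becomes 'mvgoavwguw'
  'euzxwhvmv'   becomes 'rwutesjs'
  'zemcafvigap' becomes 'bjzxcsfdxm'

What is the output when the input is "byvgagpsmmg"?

vsdxdmpjjd

In each case the input is transformed by: shift every letter 3 places backward in the alphabet (wrapping around), then delete the first character.
Working it through for "byvgagpsmmg": intermediate "yvsdxdmpjjd", final "vsdxdmpjjd".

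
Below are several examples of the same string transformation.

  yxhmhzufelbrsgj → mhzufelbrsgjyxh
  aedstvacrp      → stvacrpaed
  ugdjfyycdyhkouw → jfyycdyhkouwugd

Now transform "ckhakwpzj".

akwpzjckh

In each case the input is transformed by: move the first 3 characters to the end (rotate left by 3).
Doing the same to "ckhakwpzj": "akwpzjckh".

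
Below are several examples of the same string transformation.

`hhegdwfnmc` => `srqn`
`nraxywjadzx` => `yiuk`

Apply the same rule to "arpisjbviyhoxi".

ltmji

The pattern: shift every letter 11 places forward in the alphabet (wrapping around), then keep one character in every 3, starting at position 1 (positions 1st, 4th, 7th, ...).
Applying both steps to "arpisjbviyhoxi": "lcatdumgtjszit", then "ltmji".
(Check on "nraxywjadzx": → "yclijhuloki" → "yiuk" ✓)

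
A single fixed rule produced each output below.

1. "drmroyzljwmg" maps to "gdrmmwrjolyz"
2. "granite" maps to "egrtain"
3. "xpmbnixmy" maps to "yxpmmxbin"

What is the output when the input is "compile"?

ecolmip

Looking at the pairs, the operation is to swap the first and last characters, then take characters alternately from the front and the back (1st, last, 2nd, 2nd-last, ...).
On "compile": the first step gives "eompilc", and the second then gives "ecolmip".
(Check on "drmroyzljwmg": → "grmroyzljwmd" → "gdrmmwrjolyz" ✓)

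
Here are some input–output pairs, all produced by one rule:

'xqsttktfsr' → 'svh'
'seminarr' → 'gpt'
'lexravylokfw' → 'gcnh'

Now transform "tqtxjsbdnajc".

Rule — shift every letter 2 places forward in the alphabet (wrapping around), then keep one character in every 3, starting at position 2 (positions 2nd, 5th, 8th, ...).
On "tqtxjsbdnajc": the first step gives "vsvzludfpcle", and the second then gives "slfl".

slfl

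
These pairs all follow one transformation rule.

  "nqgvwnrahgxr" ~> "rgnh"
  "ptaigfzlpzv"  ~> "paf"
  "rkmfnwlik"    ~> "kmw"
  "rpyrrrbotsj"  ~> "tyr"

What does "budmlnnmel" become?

edn

Rule — keep one character in every 3, starting at position 3 (positions 3rd, 6th, 9th, ...), then move the last character to the front.
Doing the same to "budmlnnmel": "edn".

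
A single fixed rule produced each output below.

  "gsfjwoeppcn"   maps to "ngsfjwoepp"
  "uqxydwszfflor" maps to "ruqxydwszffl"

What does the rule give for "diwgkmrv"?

The pattern: move the last character to the front, then delete the last character.
Starting from "diwgkmrv": after the first operation, "vdiwgkmr"; after the second, "vdiwgkm".

vdiwgkm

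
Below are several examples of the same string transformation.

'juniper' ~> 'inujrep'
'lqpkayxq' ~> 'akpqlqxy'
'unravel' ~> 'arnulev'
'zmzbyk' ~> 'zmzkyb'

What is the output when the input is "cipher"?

What's happening: reverse the string, then move the first 3 characters to the end (rotate left by 3).
On "cipher": the first step gives "rehpic", and the second then gives "picreh".

picreh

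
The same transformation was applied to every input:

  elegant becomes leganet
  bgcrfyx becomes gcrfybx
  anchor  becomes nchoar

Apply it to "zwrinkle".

Each output is the input with this applied: swap the first and last characters, then move the first character to the end.
On "zwrinkle": the first step gives "ewrinklz", and the second then gives "wrinklze".
(Check on "elegant": → "tlegane" → "leganet" ✓)

wrinklze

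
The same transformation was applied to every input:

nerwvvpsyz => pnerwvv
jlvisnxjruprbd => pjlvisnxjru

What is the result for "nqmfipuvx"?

pnqmfi

Each output is the input with this applied: delete the last 3 characters, then move the last character to the front.
"nqmfipuvx" → "pnqmfi".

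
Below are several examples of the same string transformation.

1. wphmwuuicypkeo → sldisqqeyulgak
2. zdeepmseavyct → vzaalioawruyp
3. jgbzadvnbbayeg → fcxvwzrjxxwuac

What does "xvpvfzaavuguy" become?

Each output is the input with this applied: shift every letter 4 places backward in the alphabet (wrapping around).
On "xvpvfzaavuguy" that produces "trlrbvwwrqcqu".

trlrbvwwrqcqu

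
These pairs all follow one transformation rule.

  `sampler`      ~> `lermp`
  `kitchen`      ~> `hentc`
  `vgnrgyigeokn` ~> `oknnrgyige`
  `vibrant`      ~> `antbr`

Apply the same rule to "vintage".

Looking at the pairs, the operation is to delete the first 2 characters, then move the last 3 characters to the front (rotate right by 3).
Applying both steps to "vintage": "ntage", then "agent".

agent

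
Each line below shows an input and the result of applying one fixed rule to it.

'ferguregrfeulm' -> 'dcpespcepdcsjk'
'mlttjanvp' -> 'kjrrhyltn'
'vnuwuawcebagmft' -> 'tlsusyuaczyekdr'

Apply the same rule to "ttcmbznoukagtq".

In each case the input is transformed by: shift every letter 2 places backward in the alphabet (wrapping around).
Doing the same to "ttcmbznoukagtq": "rrakzxlmsiyero".

rrakzxlmsiyero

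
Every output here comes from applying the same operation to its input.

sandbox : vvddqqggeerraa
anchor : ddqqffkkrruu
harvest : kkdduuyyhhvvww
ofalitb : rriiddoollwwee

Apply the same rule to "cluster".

ffooxxvvwwhhuu

Rule — shift every letter 3 places forward in the alphabet (wrapping around), then double every character.
Working it through for "cluster": intermediate "foxvwhu", final "ffooxxvvwwhhuu".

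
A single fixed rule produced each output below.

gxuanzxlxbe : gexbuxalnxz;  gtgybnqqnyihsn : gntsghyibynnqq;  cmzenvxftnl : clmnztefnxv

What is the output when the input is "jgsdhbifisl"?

jlgssidfhib

Each output is the input with this applied: take characters alternately from the front and the back (1st, last, 2nd, 2nd-last, ...).
So "jgsdhbifisl" becomes "jlgssidfhib".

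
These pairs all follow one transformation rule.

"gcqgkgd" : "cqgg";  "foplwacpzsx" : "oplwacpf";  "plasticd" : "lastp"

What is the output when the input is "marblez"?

arbm

In each case the input is transformed by: delete the last 3 characters, then move the first character to the end.
Working it through for "marblez": intermediate "marb", final "arbm".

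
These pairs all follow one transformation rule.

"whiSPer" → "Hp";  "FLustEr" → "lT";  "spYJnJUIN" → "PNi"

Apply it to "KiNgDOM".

Id

The pattern: keep one character in every 3, starting at position 2 (positions 2nd, 5th, 8th, ...), then flip the case of every letter.
Doing the same to "KiNgDOM": "Id".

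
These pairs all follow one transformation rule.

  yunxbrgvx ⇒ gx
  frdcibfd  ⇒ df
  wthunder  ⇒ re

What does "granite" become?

In each case the input is transformed by: swap each adjacent pair of characters (1↔2, 3↔4, ...), then keep only the last 2 characters.
Starting from "granite": after the first operation, "rgnatie"; after the second, "ie".

ie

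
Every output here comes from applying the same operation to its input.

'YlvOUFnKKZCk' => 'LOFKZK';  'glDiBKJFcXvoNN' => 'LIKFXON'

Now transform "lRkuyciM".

In each case the input is transformed by: keep every other character starting from the second (positions 2nd, 4th, 6th, ...), then convert every letter to uppercase.
"lRkuyciM" → "RucM" → "RUCM".
(Check on "YlvOUFnKKZCk": → "lOFKZk" → "LOFKZK" ✓)

RUCM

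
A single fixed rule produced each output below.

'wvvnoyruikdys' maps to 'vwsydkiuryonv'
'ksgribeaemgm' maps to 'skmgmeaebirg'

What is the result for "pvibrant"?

vptnarbi

Each output is the input with this applied: reverse the string, then move the last 2 characters to the front (rotate right by 2).
On "pvibrant": the first step gives "tnarbivp", and the second then gives "vptnarbi".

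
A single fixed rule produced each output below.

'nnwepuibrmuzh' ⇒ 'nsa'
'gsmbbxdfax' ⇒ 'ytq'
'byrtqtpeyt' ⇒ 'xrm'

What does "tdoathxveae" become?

xtx

The transformation: shift every letter 7 places backward in the alphabet (wrapping around), then keep only the last 3 characters.
Working it through for "tdoathxveae": intermediate "mwhtmaqoxtx", final "xtx".
(Check on "byrtqtpeyt": → "urkmjmixrm" → "xrm" ✓)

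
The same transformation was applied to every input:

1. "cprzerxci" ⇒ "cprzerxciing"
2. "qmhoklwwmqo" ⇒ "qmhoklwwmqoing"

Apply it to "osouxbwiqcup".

osouxbwiqcuping

The pattern: append "ing".
On "osouxbwiqcup" that produces "osouxbwiqcuping".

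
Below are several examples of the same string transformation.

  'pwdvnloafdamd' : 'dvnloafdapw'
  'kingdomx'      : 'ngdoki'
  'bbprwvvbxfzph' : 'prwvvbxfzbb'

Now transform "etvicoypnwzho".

vicoypnwzet

The transformation: delete the last 2 characters, then move the first 2 characters to the end (rotate left by 2).
For "etvicoypnwzho", step one produces "etvicoypnwz"; step two turns that into "vicoypnwzet".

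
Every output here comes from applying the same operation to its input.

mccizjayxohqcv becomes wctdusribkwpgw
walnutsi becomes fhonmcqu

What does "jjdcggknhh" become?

The rule is to move the first 2 characters to the end (rotate left by 2), then shift every letter 6 places backward in the alphabet (wrapping around).
Starting from "jjdcggknhh": after the first operation, "dcggknhhjj"; after the second, "xwaaehbbdd".
(Check on "mccizjayxohqcv": → "cizjayxohqcvmc" → "wctdusribkwpgw" ✓)

xwaaehbbdd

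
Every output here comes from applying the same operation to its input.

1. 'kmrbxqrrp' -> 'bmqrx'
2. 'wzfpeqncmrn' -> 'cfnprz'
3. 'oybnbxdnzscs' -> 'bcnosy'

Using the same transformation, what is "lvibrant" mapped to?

Rule — sort the characters into alphabetical order, then keep every other character starting from the first (positions 1st, 3rd, 5th, ...).
Working it through for "lvibrant": intermediate "abilnrtv", final "aint".

aint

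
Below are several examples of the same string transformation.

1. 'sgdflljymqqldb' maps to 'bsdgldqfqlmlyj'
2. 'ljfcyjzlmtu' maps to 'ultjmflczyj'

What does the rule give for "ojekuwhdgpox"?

The rule is to take characters alternately from the front and the back (1st, last, 2nd, 2nd-last, ...), then swap each adjacent pair of characters (1↔2, 3↔4, ...).
On "ojekuwhdgpox" that produces "xoojpegkduhw".

xoojpegkduhw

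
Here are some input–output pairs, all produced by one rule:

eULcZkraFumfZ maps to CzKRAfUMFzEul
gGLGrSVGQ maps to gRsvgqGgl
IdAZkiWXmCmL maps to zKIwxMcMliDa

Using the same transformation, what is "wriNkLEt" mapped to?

What's happening: move the first 3 characters to the end (rotate left by 3), then flip the case of every letter.
Working it through for "wriNkLEt": intermediate "NkLEtwri", final "nKleTWRI".

nKleTWRI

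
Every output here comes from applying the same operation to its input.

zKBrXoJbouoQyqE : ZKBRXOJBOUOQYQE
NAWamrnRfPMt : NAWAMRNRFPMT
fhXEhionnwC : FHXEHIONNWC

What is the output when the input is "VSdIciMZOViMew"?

VSDICIMZOVIMEW

Looking at the pairs, the operation is to convert every letter to uppercase.
Applying that to "VSdIciMZOViMew" gives "VSDICIMZOVIMEW".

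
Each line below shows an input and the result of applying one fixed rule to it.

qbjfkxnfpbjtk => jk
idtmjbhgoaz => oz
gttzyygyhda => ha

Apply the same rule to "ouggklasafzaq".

The pattern: keep every other character starting from the first (positions 1st, 3rd, 5th, ...), then keep only the last 2 characters.
"ouggklasafzaq" → "zq".

zq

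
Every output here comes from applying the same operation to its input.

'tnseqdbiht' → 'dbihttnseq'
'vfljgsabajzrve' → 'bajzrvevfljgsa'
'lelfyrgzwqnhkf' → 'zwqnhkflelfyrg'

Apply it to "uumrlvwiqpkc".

Rule — swap the front and back halves of the string.
"uumrlvwiqpkc" → "wiqpkcuumrlv".

wiqpkcuumrlv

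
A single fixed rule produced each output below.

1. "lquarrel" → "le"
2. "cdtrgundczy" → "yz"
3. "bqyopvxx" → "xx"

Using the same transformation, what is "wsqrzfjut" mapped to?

tu

Looking at the pairs, the operation is to reverse the string, then keep only the first 2 characters.
Doing the same to "wsqrzfjut": "tu".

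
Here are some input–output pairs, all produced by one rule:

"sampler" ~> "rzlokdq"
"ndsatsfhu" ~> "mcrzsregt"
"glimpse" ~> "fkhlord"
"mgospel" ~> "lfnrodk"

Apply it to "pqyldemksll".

Looking at the pairs, the operation is to shift every letter 1 place backward in the alphabet (wrapping around).
"pqyldemksll" → "opxkcdljrkk".

opxkcdljrkk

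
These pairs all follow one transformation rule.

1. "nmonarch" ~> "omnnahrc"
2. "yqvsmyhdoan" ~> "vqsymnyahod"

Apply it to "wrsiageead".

Each output is the input with this applied: move the first 2 characters to the end (rotate left by 2), then take characters alternately from the front and the back (1st, last, 2nd, 2nd-last, ...).
"wrsiageead" → "siageeadwr" → "sriwadgaee".

sriwadgaee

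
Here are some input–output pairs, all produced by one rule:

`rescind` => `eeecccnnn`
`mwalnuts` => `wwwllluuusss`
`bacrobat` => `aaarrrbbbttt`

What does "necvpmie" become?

eeevvvmmmeee

In each case the input is transformed by: keep every other character starting from the second (positions 2nd, 4th, 6th, ...), then repeat every character 3 times.
For "necvpmie", step one produces "evme"; step two turns that into "eeevvvmmmeee".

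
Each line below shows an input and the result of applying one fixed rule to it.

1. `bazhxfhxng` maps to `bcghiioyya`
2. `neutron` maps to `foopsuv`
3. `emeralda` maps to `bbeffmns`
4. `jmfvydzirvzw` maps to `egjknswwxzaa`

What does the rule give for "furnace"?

bdfgosv

What's happening: sort the characters into alphabetical order, then shift every letter 1 place forward in the alphabet (wrapping around).
Working it through for "furnace": intermediate "acefnru", final "bdfgosv".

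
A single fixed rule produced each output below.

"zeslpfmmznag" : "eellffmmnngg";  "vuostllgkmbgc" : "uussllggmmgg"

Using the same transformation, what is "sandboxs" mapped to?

In each case the input is transformed by: keep every other character starting from the second (positions 2nd, 4th, 6th, ...), then double every character.
Working it through for "sandboxs": intermediate "ados", final "aaddooss".

aaddooss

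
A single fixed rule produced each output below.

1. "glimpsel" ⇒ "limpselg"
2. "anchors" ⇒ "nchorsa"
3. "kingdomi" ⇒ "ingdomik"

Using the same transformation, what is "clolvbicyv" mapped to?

lolvbicyvc

Rule — move the first character to the end.
On "clolvbicyv" that produces "lolvbicyvc".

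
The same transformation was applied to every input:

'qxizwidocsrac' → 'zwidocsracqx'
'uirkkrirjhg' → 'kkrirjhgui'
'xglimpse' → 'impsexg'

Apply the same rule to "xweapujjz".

In each case the input is transformed by: move the first 2 characters to the end (rotate left by 2), then delete the first character.
Working it through for "xweapujjz": intermediate "eapujjzxw", final "apujjzxw".

apujjzxw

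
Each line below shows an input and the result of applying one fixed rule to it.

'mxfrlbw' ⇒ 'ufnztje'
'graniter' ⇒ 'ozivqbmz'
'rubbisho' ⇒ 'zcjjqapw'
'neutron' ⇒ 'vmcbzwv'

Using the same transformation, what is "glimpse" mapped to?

The rule is to shift every letter 8 places forward in the alphabet (wrapping around).
On "glimpse" that produces "otquxam".

otquxam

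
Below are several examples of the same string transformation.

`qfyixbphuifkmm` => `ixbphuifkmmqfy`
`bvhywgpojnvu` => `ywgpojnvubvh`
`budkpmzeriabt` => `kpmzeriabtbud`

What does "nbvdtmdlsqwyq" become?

dtmdlsqwyqnbv

The transformation: move the first 3 characters to the end (rotate left by 3).
On "nbvdtmdlsqwyq" that produces "dtmdlsqwyqnbv".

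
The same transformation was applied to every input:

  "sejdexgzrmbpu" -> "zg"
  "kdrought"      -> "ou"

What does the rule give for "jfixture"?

What's happening: take characters alternately from the front and the back (1st, last, 2nd, 2nd-last, ...), then keep only the last 2 characters.
"jfixture" → "jefriuxt" → "xt".

xt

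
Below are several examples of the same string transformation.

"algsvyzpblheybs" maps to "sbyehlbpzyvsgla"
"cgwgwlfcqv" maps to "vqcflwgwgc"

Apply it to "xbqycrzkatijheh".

Each output is the input with this applied: reverse the string.
Doing the same to "xbqycrzkatijheh": "hehjitakzrcyqbx".

hehjitakzrcyqbx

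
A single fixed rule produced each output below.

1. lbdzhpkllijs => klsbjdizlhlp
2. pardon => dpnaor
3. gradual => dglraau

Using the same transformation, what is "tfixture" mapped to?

ttefriux

Each output is the input with this applied: take characters alternately from the front and the back (1st, last, 2nd, 2nd-last, ...), then move the last character to the front.
For "tfixture", step one produces "tefriuxt"; step two turns that into "ttefriux".
(Check on "gradual": → "glraaud" → "dglraau" ✓)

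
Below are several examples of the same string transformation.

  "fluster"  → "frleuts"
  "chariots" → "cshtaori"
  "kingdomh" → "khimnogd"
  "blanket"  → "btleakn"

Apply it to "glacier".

grleaic

In each case the input is transformed by: take characters alternately from the front and the back (1st, last, 2nd, 2nd-last, ...).
Applying that to "glacier" gives "grleaic".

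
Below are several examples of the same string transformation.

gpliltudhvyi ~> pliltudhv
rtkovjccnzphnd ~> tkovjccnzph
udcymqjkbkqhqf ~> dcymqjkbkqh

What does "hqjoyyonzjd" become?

The transformation: move the last 2 characters to the front (rotate right by 2), then delete the first 3 characters.
So "hqjoyyonzjd" becomes "qjoyyonz".

qjoyyonz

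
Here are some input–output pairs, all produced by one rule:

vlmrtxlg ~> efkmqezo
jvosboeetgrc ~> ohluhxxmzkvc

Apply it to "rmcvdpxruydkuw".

fvowiqknrwdnpk

The transformation: move the first character to the end, then shift every letter 7 places backward in the alphabet (wrapping around).
Applying both steps to "rmcvdpxruydkuw": "mcvdpxruydkuwr", then "fvowiqknrwdnpk".
(Check on "vlmrtxlg": → "lmrtxlgv" → "efkmqezo" ✓)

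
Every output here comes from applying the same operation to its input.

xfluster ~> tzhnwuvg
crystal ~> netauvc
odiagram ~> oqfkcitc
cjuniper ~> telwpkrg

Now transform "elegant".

vgngicp

The transformation: shift every letter 2 places forward in the alphabet (wrapping around), then move the last character to the front.
Applying both steps to "elegant": "gngicpv", then "vgngicp".
(Check on "xfluster": → "zhnwuvgt" → "tzhnwuvg" ✓)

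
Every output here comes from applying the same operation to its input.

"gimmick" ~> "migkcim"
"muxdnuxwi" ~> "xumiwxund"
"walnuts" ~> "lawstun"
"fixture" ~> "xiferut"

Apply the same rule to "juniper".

The pattern: reverse the string, then move the last 3 characters to the front (rotate right by 3).
Applying both steps to "juniper": "repinuj", then "nujrepi".

nujrepi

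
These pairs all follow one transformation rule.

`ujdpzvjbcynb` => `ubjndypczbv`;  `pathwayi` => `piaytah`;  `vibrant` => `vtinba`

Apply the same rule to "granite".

The transformation: take characters alternately from the front and the back (1st, last, 2nd, 2nd-last, ...), then delete the last character.
Doing the same to "granite": "gertai".

gertai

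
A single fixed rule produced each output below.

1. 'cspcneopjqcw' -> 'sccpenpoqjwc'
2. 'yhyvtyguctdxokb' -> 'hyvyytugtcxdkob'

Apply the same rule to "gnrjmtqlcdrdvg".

ngjrtmlqdcdrgv

The transformation: swap each adjacent pair of characters (1↔2, 3↔4, ...).
Doing the same to "gnrjmtqlcdrdvg": "ngjrtmlqdcdrgv".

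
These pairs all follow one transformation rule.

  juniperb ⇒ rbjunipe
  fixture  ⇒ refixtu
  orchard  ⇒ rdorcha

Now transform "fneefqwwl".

wlfneefqw

What's happening: move the last 2 characters to the front (rotate right by 2).
"fneefqwwl" → "wlfneefqw".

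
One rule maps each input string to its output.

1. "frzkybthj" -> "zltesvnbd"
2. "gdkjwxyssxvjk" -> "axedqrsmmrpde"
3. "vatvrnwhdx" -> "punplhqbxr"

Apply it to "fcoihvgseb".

Each output is the input with this applied: shift every letter 6 places backward in the alphabet (wrapping around).
For "fcoihvgseb" the result is "zwicbpamyv".

zwicbpamyv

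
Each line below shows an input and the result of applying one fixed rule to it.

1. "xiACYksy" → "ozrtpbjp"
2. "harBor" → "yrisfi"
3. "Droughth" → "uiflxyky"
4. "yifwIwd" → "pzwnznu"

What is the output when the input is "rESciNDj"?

ivjtzeua

What's happening: shift every letter 9 places backward in the alphabet (wrapping around), then convert every letter to lowercase.
Starting from "rESciNDj": after the first operation, "iVJtzEUa"; after the second, "ivjtzeua".
(Check on "yifwIwd": → "pzwnZnu" → "pzwnznu" ✓)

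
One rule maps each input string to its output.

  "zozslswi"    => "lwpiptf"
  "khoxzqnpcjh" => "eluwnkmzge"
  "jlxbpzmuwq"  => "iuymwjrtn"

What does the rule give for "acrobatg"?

Looking at the pairs, the operation is to delete the first character, then shift every letter 3 places backward in the alphabet (wrapping around).
For "acrobatg", step one produces "crobatg"; step two turns that into "zolyxqd".

zolyxqd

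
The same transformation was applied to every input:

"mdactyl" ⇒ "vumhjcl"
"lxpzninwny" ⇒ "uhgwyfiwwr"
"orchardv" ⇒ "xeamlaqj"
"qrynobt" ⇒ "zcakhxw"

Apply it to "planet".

ycunjw

What's happening: shift every letter 9 places forward in the alphabet (wrapping around), then take characters alternately from the front and the back (1st, last, 2nd, 2nd-last, ...).
For "planet", step one produces "yujwnc"; step two turns that into "ycunjw".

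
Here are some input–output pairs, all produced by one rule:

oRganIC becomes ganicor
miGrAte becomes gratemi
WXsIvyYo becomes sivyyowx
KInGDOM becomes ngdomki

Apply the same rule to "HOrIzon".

What's happening: move the first 2 characters to the end (rotate left by 2), then convert every letter to lowercase.
Starting from "HOrIzon": after the first operation, "rIzonHO"; after the second, "rizonho".

rizonho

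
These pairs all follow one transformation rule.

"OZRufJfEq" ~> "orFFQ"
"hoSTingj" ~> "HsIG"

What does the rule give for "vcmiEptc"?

VMeT

The rule is to flip the case of every letter, then keep every other character starting from the first (positions 1st, 3rd, 5th, ...).
On "vcmiEptc": the first step gives "VCMIePTC", and the second then gives "VMeT".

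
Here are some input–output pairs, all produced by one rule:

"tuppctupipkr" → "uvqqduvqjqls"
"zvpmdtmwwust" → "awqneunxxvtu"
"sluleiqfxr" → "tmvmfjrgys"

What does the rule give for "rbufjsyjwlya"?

The rule is to shift every letter 1 place forward in the alphabet (wrapping around).
Doing the same to "rbufjsyjwlya": "scvgktzkxmzb".

scvgktzkxmzb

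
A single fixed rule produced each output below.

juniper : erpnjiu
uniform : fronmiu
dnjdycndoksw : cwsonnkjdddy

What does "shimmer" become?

ermmihs

The pattern: sort the characters into reverse alphabetical order, then swap the first and last characters.
So "shimmer" becomes "ermmihs".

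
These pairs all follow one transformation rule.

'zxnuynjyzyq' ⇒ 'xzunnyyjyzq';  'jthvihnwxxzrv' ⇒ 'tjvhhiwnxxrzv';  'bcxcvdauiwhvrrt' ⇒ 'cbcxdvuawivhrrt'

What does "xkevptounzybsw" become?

The rule is to swap each adjacent pair of characters (1↔2, 3↔4, ...).
On "xkevptounzybsw" that produces "kxvetpuoznbyws".

kxvetpuoznbyws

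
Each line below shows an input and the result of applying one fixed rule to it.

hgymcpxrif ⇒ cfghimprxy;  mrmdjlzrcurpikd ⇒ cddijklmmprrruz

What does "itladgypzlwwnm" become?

Rule — sort the characters into alphabetical order.
"itladgypzlwwnm" → "adgillmnptwwyz".

adgillmnptwwyz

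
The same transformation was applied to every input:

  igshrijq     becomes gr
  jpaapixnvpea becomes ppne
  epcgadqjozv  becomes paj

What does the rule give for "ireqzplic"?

Looking at the pairs, the operation is to delete the last character, then keep one character in every 3, starting at position 2 (positions 2nd, 5th, 8th, ...).
For "ireqzplic", step one produces "ireqzpli"; step two turns that into "rzi".

rzi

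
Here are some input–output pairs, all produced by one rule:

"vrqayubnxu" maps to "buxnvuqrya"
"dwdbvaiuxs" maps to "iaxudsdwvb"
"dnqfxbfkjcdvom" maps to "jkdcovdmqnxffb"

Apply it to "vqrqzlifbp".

ilbfvprqzq

In each case the input is transformed by: swap the front and back halves of the string, then swap each adjacent pair of characters (1↔2, 3↔4, ...).
Working it through for "vqrqzlifbp": intermediate "lifbpvqrqz", final "ilbfvprqzq".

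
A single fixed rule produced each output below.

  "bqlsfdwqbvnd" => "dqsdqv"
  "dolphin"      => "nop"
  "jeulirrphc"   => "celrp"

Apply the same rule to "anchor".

The transformation: move the last 2 characters to the front (rotate right by 2), then keep every other character starting from the second (positions 2nd, 4th, 6th, ...).
Starting from "anchor": after the first operation, "oranch"; after the second, "rnh".
(Check on "dolphin": → "indolph" → "nop" ✓)

rnh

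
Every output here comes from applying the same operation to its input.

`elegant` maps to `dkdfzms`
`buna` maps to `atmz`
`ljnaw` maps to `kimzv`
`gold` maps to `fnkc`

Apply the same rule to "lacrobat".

kzbqnazs

In each case the input is transformed by: shift every letter 1 place backward in the alphabet (wrapping around).
For "lacrobat" the result is "kzbqnazs".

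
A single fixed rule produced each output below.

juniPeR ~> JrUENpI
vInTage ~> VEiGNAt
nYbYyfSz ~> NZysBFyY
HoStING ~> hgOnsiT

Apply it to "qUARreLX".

What's happening: take characters alternately from the front and the back (1st, last, 2nd, 2nd-last, ...), then flip the case of every letter.
For "qUARreLX", step one produces "qXULAeRr"; step two turns that into "QxulaErR".

QxulaErR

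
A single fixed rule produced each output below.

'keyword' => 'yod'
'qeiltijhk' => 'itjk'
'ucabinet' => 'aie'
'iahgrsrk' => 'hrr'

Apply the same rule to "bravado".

The rule is to delete the first character, then keep every other character starting from the second (positions 2nd, 4th, 6th, ...).
"bravado" → "ravado" → "aao".

aao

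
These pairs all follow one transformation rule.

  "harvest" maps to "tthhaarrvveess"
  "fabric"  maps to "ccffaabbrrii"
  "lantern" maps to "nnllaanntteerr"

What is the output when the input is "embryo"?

ooeemmbbrryy

In each case the input is transformed by: move the last character to the front, then double every character.
Applying both steps to "embryo": "oembry", then "ooeemmbbrryy".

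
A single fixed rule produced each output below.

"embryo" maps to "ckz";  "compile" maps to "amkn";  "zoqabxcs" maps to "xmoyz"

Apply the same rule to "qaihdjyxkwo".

The transformation: shift every letter 2 places backward in the alphabet (wrapping around), then delete the last 3 characters.
On "qaihdjyxkwo": the first step gives "oygfbhwvium", and the second then gives "oygfbhwv".
(Check on "compile": → "amkngjc" → "amkn" ✓)

oygfbhwv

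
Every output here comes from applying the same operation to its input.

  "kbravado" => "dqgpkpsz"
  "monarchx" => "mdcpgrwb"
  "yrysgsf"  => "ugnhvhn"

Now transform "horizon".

cdgxodw

In each case the input is transformed by: swap the first and last characters, then shift every letter 11 places backward in the alphabet (wrapping around).
For "horizon", step one produces "norizoh"; step two turns that into "cdgxodw".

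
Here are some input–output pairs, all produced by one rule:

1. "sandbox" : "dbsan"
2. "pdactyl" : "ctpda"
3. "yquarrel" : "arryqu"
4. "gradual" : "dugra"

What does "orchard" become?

The pattern: delete the last 2 characters, then move the first 3 characters to the end (rotate left by 3).
For "orchard" the result is "haorc".

haorc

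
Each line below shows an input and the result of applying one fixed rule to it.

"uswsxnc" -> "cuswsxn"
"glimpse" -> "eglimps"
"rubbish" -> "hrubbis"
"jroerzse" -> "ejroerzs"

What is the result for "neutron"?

Rule — move the last character to the front.
So "neutron" becomes "nneutro".

nneutro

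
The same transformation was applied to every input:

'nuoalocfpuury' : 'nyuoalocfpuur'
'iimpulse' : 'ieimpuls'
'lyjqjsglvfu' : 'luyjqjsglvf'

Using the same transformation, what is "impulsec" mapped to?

What's happening: swap the first and last characters, then move the last character to the front.
Doing the same to "impulsec": "icmpulse".
(Check on "iimpulse": → "eimpulsi" → "ieimpuls" ✓)

icmpulse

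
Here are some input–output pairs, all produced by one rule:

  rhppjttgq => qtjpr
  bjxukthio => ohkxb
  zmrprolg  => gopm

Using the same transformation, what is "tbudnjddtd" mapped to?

ddjdb

Looking at the pairs, the operation is to reverse the string, then keep every other character starting from the first (positions 1st, 3rd, 5th, ...).
Starting from "tbudnjddtd": after the first operation, "dtddjndubt"; after the second, "ddjdb".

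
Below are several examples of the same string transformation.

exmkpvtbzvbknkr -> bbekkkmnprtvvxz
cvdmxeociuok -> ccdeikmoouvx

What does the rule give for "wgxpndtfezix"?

Looking at the pairs, the operation is to sort the characters into alphabetical order.
Doing the same to "wgxpndtfezix": "defginptwxxz".

defginptwxxz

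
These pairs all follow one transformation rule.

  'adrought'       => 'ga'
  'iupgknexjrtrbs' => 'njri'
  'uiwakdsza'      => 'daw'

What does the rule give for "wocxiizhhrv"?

In each case the input is transformed by: move the first 3 characters to the end (rotate left by 3), then keep one character in every 3, starting at position 3 (positions 3rd, 6th, 9th, ...).
Applying both steps to "wocxiizhhrv": "xiizhhrvwoc", then "ihw".

ihw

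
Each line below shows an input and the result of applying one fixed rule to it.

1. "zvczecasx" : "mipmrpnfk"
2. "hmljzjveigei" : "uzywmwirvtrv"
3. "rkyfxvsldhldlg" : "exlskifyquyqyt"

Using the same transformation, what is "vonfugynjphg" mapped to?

The pattern: shift every letter 13 places forward in the alphabet (wrapping around) — i.e. ROT13.
On "vonfugynjphg" that produces "ibashtlawcut".

ibashtlawcut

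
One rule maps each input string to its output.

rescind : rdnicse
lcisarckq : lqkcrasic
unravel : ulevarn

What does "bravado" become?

Rule — reverse the string, then move the last character to the front.
Applying both steps to "bravado": "odavarb", then "bodavar".

bodavar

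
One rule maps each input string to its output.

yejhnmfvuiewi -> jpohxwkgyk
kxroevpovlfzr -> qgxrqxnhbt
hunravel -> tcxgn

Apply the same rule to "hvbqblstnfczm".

sdnuvphebo

Looking at the pairs, the operation is to delete the first 3 characters, then shift every letter 2 places forward in the alphabet (wrapping around).
Applying both steps to "hvbqblstnfczm": "qblstnfczm", then "sdnuvphebo".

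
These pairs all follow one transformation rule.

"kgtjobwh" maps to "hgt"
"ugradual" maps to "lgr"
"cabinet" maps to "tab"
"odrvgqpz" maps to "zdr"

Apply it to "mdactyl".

The pattern: swap the first and last characters, then keep only the first 3 characters.
On "mdactyl" that produces "lda".
(Check on "kgtjobwh": → "hgtjobwk" → "hgt" ✓)

lda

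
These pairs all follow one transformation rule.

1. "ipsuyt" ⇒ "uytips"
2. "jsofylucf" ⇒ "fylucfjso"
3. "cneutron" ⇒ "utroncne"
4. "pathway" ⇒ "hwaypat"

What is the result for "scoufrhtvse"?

ufrhtvsesco

The rule is to move the first 3 characters to the end (rotate left by 3).
Doing the same to "scoufrhtvse": "ufrhtvsesco".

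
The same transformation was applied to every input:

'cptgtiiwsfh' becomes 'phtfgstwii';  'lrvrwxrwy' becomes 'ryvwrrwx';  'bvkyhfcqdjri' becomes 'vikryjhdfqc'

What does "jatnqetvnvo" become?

aotvnnqvet

The pattern: delete the first character, then take characters alternately from the front and the back (1st, last, 2nd, 2nd-last, ...).
On "jatnqetvnvo": the first step gives "atnqetvnvo", and the second then gives "aotvnnqvet".
(Check on "lrvrwxrwy": → "rvrwxrwy" → "ryvwrrwx" ✓)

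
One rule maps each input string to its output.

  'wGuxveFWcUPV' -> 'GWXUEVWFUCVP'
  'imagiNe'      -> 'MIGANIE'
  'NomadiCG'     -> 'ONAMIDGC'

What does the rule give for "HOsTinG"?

OHTSNIG

The rule is to swap each adjacent pair of characters (1↔2, 3↔4, ...), then convert every letter to uppercase.
For "HOsTinG" the result is "OHTSNIG".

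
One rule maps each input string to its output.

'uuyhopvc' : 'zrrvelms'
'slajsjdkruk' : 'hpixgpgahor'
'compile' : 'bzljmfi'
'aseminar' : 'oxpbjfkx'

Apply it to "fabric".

The transformation: move the last character to the front, then shift every letter 3 places backward in the alphabet (wrapping around).
For "fabric", step one produces "cfabri"; step two turns that into "zcxyof".

zcxyof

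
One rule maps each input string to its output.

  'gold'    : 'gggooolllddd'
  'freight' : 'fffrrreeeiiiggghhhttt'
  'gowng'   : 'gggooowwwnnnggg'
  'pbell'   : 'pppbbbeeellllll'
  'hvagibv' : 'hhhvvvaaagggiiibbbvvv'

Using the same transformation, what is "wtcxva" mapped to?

In each case the input is transformed by: repeat every character 3 times.
On "wtcxva" that produces "wwwtttcccxxxvvvaaa".

wwwtttcccxxxvvvaaa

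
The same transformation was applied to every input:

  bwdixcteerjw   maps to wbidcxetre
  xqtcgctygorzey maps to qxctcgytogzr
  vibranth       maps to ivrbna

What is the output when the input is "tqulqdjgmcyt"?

qtludqgjcm

What's happening: swap each adjacent pair of characters (1↔2, 3↔4, ...), then delete the last 2 characters.
On "tqulqdjgmcyt" that produces "qtludqgjcm".
(Check on "bwdixcteerjw": → "wbidcxetrewj" → "wbidcxetre" ✓)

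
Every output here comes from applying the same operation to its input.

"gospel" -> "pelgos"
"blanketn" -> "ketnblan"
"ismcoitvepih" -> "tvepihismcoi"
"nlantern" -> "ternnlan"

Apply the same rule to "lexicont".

contlexi

The transformation: swap the front and back halves of the string.
So "lexicont" becomes "contlexi".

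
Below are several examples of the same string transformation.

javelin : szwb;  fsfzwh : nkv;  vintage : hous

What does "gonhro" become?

vfc

In each case the input is transformed by: shift every letter 12 places backward in the alphabet (wrapping around), then delete the first 3 characters.
Starting from "gonhro": after the first operation, "ucbvfc"; after the second, "vfc".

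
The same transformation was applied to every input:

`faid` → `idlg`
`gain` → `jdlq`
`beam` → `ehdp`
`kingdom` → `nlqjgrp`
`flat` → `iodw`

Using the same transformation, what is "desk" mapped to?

ghvn

The rule is to shift every letter 3 places forward in the alphabet (wrapping around).
So "desk" becomes "ghvn".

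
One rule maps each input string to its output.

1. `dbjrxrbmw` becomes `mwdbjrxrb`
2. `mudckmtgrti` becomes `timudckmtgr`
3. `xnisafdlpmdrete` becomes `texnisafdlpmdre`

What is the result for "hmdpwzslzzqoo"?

oohmdpwzslzzq

The transformation: move the last 2 characters to the front (rotate right by 2).
Applying that to "hmdpwzslzzqoo" gives "oohmdpwzslzzq".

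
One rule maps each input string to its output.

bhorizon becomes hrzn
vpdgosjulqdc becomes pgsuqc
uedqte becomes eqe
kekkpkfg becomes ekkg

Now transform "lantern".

atr

The pattern: keep every other character starting from the second (positions 2nd, 4th, 6th, ...).
So "lantern" becomes "atr".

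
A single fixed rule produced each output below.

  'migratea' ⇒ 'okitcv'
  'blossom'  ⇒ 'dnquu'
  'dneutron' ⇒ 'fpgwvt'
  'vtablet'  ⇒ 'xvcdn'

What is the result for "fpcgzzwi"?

hreibb

In each case the input is transformed by: shift every letter 2 places forward in the alphabet (wrapping around), then delete the last 2 characters.
"fpcgzzwi" → "hreibbyk" → "hreibb".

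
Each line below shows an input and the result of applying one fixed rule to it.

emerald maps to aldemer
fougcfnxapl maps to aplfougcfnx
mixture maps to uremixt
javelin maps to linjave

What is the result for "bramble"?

blebram

Rule — move the last 3 characters to the front (rotate right by 3).
Applying that to "bramble" gives "blebram".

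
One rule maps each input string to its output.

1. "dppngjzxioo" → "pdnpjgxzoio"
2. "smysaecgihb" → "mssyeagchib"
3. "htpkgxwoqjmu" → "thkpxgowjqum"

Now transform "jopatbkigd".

ojapbtikdg

The rule is to swap each adjacent pair of characters (1↔2, 3↔4, ...).
For "jopatbkigd" the result is "ojapbtikdg".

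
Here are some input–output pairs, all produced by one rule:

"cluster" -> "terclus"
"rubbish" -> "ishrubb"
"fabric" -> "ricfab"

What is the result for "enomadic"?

dicenoma

Each output is the input with this applied: move the last 3 characters to the front (rotate right by 3).
For "enomadic" the result is "dicenoma".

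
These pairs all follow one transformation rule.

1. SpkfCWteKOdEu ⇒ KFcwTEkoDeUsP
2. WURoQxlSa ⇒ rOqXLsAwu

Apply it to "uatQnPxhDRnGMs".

TqNpXHdrNgmSUA

The rule is to move the first 2 characters to the end (rotate left by 2), then flip the case of every letter.
On "uatQnPxhDRnGMs": the first step gives "tQnPxhDRnGMsua", and the second then gives "TqNpXHdrNgmSUA".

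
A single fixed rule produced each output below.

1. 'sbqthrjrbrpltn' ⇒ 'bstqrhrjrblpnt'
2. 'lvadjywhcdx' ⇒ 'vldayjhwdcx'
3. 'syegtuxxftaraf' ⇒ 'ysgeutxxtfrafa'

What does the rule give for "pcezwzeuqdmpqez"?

What's happening: swap each adjacent pair of characters (1↔2, 3↔4, ...).
Doing the same to "pcezwzeuqdmpqez": "cpzezwuedqpmeqz".

cpzezwuedqpmeqz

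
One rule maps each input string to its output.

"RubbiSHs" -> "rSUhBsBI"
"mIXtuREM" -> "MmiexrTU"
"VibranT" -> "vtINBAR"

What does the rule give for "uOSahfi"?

UIoFsHA

What's happening: take characters alternately from the front and the back (1st, last, 2nd, 2nd-last, ...), then flip the case of every letter.
Applying both steps to "uOSahfi": "uiOfSha", then "UIoFsHA".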